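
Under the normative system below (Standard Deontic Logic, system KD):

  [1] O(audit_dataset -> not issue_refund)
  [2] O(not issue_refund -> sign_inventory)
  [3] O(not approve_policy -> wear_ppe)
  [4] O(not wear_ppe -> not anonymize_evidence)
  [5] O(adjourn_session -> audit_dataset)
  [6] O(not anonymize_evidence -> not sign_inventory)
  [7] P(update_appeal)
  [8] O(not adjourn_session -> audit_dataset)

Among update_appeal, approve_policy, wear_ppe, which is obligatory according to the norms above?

By case analysis on adjourn_session: premise 5 gives O(adjourn_session -> audit_dataset) and premise 8 gives O(not adjourn_session -> audit_dataset), so O(audit_dataset) either way.
From O(audit_dataset) and premise 1, O(audit_dataset -> not issue_refund), we obtain O(not issue_refund).
With premise 2, O(not issue_refund -> sign_inventory), the K-axiom yields O(sign_inventory).
Premise 6, O(not anonymize_evidence -> not sign_inventory), contraposes to O(sign_inventory -> anonymize_evidence); with O(sign_inventory) we get O(anonymize_evidence).
Premise 4 is O(not wear_ppe -> not anonymize_evidence); contrapositively O(anonymize_evidence -> wear_ppe). Since O(anonymize_evidence) holds, K gives O(wear_ppe).
So O(wear_ppe) holds — wear_ppe is obligatory. None of the other listed options is made obligatory by any chain of premises.

wear_ppe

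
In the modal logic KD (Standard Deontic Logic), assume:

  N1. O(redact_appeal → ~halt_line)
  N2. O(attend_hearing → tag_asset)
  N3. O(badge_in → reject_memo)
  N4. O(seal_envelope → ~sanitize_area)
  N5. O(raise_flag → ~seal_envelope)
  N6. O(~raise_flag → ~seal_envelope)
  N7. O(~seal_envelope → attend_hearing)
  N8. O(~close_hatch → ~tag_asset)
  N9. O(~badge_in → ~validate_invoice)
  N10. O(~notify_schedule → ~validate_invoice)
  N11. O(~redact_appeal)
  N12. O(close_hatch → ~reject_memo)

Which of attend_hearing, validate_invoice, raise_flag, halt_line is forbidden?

By case analysis on ~raise_flag: premise 6 gives O(~raise_flag → ~seal_envelope) and premise 5 gives O(raise_flag → ~seal_envelope), so O(~seal_envelope) either way.
Applying K to premise 7 (O(~seal_envelope → attend_hearing)) and O(~seal_envelope) yields O(attend_hearing).
With premise 2, O(attend_hearing → tag_asset), the K-axiom yields O(tag_asset).
The contrapositive of premise 8 (O(~close_hatch → ~tag_asset)) is O(tag_asset → close_hatch), and O(tag_asset) is already established, so O(close_hatch).
With premise 12, O(close_hatch → ~reject_memo), the K-axiom yields O(~reject_memo).
Premise 3 is O(badge_in → reject_memo); contrapositively O(~reject_memo → ~badge_in). Since O(~reject_memo) holds, K gives O(~badge_in).
Premise 9 is O(~badge_in → ~validate_invoice); since O(~badge_in), deontic closure gives O(~validate_invoice).
So O(~validate_invoice) holds, i.e. validate_invoice is forbidden. None of the other listed options is forbidden under the premises.

validate_invoice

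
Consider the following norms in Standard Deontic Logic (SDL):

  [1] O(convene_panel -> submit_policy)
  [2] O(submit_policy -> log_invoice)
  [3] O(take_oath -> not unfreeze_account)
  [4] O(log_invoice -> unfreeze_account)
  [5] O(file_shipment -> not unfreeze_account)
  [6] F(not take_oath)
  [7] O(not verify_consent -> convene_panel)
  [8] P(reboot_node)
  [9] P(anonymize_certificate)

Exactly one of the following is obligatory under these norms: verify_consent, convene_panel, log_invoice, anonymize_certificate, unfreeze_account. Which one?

verify_consent

F(not take_oath) at premise 6 means O(take_oath).
Applying K to premise 3 (O(take_oath -> not unfreeze_account)) and O(take_oath) yields O(not unfreeze_account).
The contrapositive of premise 4 (O(log_invoice -> unfreeze_account)) is O(not unfreeze_account -> not log_invoice), and O(not unfreeze_account) is already established, so O(not log_invoice).
Premise 2, O(submit_policy -> log_invoice), contraposes to O(not log_invoice -> not submit_policy); with O(not log_invoice) we get O(not submit_policy).
The contrapositive of premise 1 (O(convene_panel -> submit_policy)) is O(not submit_policy -> not convene_panel), and O(not submit_policy) is already established, so O(not convene_panel).
Premise 7 is O(not verify_consent -> convene_panel); contrapositively O(not convene_panel -> verify_consent). Since O(not convene_panel) holds, K gives O(verify_consent).
So O(verify_consent) holds — verify_consent is obligatory. None of the other listed options is made obligatory by any chain of premises.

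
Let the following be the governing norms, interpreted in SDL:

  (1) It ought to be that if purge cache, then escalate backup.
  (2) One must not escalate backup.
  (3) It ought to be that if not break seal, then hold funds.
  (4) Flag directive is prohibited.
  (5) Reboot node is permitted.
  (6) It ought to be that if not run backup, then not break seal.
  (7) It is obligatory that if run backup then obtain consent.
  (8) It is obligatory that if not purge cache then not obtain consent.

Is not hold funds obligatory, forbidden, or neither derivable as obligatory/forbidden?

Forbidden

F(escalate_backup) at premise 2 means O(¬escalate_backup).
Premise 1 is O(purge_cache → escalate_backup); contrapositively O(¬escalate_backup → ¬purge_cache). Since O(¬escalate_backup) holds, K gives O(¬purge_cache).
Premise 8 is O(¬purge_cache → ¬obtain_consent); since O(¬purge_cache), deontic closure gives O(¬obtain_consent).
Premise 7 is O(run_backup → obtain_consent); contrapositively O(¬obtain_consent → ¬run_backup). Since O(¬obtain_consent) holds, K gives O(¬run_backup).
Applying K to premise 6 (O(¬run_backup → ¬break_seal)) and O(¬run_backup) yields O(¬break_seal).
From O(¬break_seal) and premise 3, O(¬break_seal → hold_funds), we obtain O(hold_funds).
Premises 4, 5 do not contribute to this derivation.
Thus O(hold_funds), which is F(¬hold_funds): ¬hold_funds is forbidden.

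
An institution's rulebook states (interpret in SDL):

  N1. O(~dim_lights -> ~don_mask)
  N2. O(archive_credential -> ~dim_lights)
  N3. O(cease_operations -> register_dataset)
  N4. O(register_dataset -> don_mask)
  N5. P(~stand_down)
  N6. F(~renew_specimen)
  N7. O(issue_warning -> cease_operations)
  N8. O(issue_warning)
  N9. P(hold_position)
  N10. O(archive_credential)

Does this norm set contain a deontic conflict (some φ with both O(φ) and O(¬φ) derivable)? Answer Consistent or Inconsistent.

Inconsistent

Premise 8 states O(issue_warning) outright.
From O(issue_warning) and premise 7, O(issue_warning -> cease_operations), we obtain O(cease_operations).
From O(cease_operations) and premise 3, O(cease_operations -> register_dataset), we obtain O(register_dataset).
Premise 4 is O(register_dataset -> don_mask); since O(register_dataset), deontic closure gives O(don_mask).
The contrapositive of premise 1 (O(~dim_lights -> ~don_mask)) is O(don_mask -> dim_lights), and O(don_mask) is already established, so O(dim_lights).
The contrapositive of premise 2 (O(archive_credential -> ~dim_lights)) is O(dim_lights -> ~archive_credential), and O(dim_lights) is already established, so O(~archive_credential).
But premise 10 directly asserts O(archive_credential).
We now have both O(~archive_credential) and O(archive_credential) — archive_credential is simultaneously obligatory and forbidden, violating the D-axiom.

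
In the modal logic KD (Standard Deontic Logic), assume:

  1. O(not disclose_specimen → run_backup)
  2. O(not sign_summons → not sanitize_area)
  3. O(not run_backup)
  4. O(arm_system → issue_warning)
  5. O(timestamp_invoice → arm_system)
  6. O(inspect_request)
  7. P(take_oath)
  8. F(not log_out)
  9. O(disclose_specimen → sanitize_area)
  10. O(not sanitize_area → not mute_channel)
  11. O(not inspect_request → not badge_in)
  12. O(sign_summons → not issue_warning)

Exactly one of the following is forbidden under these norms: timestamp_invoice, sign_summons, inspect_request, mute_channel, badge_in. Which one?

timestamp_invoice

Premise 3 states O(not run_backup) outright.
Premise 1 is O(not disclose_specimen → run_backup); contrapositively O(not run_backup → disclose_specimen). Since O(not run_backup) holds, K gives O(disclose_specimen).
With premise 9, O(disclose_specimen → sanitize_area), the K-axiom yields O(sanitize_area).
Premise 2 is O(not sign_summons → not sanitize_area); contrapositively O(sanitize_area → sign_summons). Since O(sanitize_area) holds, K gives O(sign_summons).
From O(sign_summons) and premise 12, O(sign_summons → not issue_warning), we obtain O(not issue_warning).
The contrapositive of premise 4 (O(arm_system → issue_warning)) is O(not issue_warning → not arm_system), and O(not issue_warning) is already established, so O(not arm_system).
The contrapositive of premise 5 (O(timestamp_invoice → arm_system)) is O(not arm_system → not timestamp_invoice), and O(not arm_system) is already established, so O(not timestamp_invoice).
So O(not timestamp_invoice) holds, i.e. timestamp_invoice is forbidden. None of the other listed options is forbidden under the premises.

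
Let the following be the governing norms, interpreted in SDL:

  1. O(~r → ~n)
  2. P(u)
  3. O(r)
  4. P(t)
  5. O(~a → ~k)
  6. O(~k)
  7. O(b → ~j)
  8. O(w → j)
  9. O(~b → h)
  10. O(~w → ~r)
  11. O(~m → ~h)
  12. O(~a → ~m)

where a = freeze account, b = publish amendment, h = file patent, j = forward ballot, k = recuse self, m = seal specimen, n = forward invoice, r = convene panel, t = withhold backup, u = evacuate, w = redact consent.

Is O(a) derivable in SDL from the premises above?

Yes

Premise 3 states O(r) outright.
Premise 10 is O(~w → ~r); contrapositively O(r → w). Since O(r) holds, K gives O(w).
From O(w) and premise 8, O(w → j), we obtain O(j).
The contrapositive of premise 7 (O(b → ~j)) is O(j → ~b), and O(j) is already established, so O(~b).
With premise 9, O(~b → h), the K-axiom yields O(h).
Premise 11 is O(~m → ~h); contrapositively O(h → m). Since O(h) holds, K gives O(m).
Premise 12, O(~a → ~m), contraposes to O(m → a); with O(m) we get O(a).
Premises 1, 2, 4, 5, 6 do not contribute to this derivation.
So O(a) follows.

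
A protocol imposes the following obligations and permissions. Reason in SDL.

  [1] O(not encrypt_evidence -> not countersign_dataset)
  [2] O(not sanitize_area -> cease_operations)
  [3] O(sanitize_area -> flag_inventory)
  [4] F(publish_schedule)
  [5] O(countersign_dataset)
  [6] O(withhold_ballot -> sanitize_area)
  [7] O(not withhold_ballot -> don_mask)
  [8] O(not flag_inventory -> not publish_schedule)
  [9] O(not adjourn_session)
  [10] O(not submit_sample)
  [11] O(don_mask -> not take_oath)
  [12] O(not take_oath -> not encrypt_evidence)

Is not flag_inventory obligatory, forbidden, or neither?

From premise 5 we have O(countersign_dataset).
Premise 1 is O(not encrypt_evidence -> not countersign_dataset); contrapositively O(countersign_dataset -> encrypt_evidence). Since O(countersign_dataset) holds, K gives O(encrypt_evidence).
The contrapositive of premise 12 (O(not take_oath -> not encrypt_evidence)) is O(encrypt_evidence -> take_oath), and O(encrypt_evidence) is already established, so O(take_oath).
Premise 11 is O(don_mask -> not take_oath); contrapositively O(take_oath -> not don_mask). Since O(take_oath) holds, K gives O(not don_mask).
Premise 7, O(not withhold_ballot -> don_mask), contraposes to O(not don_mask -> withhold_ballot); with O(not don_mask) we get O(withhold_ballot).
From O(withhold_ballot) and premise 6, O(withhold_ballot -> sanitize_area), we obtain O(sanitize_area).
Premise 3 is O(sanitize_area -> flag_inventory); since O(sanitize_area), deontic closure gives O(flag_inventory).
Premises 2, 4, 8, 9, 10 do not contribute to this derivation.
Thus O(flag_inventory), which is F(not flag_inventory): not flag_inventory is forbidden.

Forbidden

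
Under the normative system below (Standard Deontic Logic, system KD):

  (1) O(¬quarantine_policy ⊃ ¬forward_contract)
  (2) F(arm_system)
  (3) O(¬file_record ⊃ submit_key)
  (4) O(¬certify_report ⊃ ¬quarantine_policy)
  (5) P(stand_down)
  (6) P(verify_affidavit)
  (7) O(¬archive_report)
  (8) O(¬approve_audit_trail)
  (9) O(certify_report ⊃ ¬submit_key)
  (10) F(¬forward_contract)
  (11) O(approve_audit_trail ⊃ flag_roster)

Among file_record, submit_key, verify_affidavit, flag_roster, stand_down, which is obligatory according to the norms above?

Premise 10 is F(¬forward_contract), i.e. O(forward_contract).
The contrapositive of premise 1 (O(¬quarantine_policy ⊃ ¬forward_contract)) is O(forward_contract ⊃ quarantine_policy), and O(forward_contract) is already established, so O(quarantine_policy).
The contrapositive of premise 4 (O(¬certify_report ⊃ ¬quarantine_policy)) is O(quarantine_policy ⊃ certify_report), and O(quarantine_policy) is already established, so O(certify_report).
With premise 9, O(certify_report ⊃ ¬submit_key), the K-axiom yields O(¬submit_key).
Premise 3 is O(¬file_record ⊃ submit_key); contrapositively O(¬submit_key ⊃ file_record). Since O(¬submit_key) holds, K gives O(file_record).
So O(file_record) holds — file_record is obligatory. None of the other listed options is made obligatory by any chain of premises.

file_record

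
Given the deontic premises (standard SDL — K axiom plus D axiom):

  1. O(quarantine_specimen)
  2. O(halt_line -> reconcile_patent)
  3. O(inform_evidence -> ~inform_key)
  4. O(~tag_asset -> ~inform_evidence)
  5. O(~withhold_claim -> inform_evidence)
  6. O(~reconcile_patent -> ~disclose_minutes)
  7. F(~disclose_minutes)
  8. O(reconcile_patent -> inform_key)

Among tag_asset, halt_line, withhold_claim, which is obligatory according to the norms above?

F(~disclose_minutes) at premise 7 means O(disclose_minutes).
Premise 6, O(~reconcile_patent -> ~disclose_minutes), contraposes to O(disclose_minutes -> reconcile_patent); with O(disclose_minutes) we get O(reconcile_patent).
With premise 8, O(reconcile_patent -> inform_key), the K-axiom yields O(inform_key).
The contrapositive of premise 3 (O(inform_evidence -> ~inform_key)) is O(inform_key -> ~inform_evidence), and O(inform_key) is already established, so O(~inform_evidence).
Premise 5, O(~withhold_claim -> inform_evidence), contraposes to O(~inform_evidence -> withhold_claim); with O(~inform_evidence) we get O(withhold_claim).
So O(withhold_claim) holds — withhold_claim is obligatory. None of the other listed options is made obligatory by any chain of premises.

withhold_claim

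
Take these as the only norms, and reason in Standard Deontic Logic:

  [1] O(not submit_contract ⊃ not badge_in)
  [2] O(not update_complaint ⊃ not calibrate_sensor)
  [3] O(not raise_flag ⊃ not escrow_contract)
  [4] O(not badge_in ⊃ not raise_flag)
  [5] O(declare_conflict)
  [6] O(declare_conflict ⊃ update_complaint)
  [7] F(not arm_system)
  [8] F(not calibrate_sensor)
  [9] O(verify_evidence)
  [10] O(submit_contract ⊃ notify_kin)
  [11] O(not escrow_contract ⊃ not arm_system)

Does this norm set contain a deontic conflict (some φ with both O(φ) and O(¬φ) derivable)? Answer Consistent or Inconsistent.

Consistent

Premise 2 is O(not update_complaint ⊃ not calibrate_sensor), but O(not update_complaint) is not derivable from the premises, so it does not yield O(not calibrate_sensor).
So O(not calibrate_sensor) is not derivable, and the apparent clash with O(calibrate_sensor) does not arise.
A world satisfying every obligation exists (e.g. arm_system=true, badge_in=true, calibrate_sensor=true, declare_conflict=true, escrow_contract=true, notify_kin=true, raise_flag=true, submit_contract=true, update_complaint=true, verify_evidence=true); no atom is both obligatory and forbidden, so the set is consistent.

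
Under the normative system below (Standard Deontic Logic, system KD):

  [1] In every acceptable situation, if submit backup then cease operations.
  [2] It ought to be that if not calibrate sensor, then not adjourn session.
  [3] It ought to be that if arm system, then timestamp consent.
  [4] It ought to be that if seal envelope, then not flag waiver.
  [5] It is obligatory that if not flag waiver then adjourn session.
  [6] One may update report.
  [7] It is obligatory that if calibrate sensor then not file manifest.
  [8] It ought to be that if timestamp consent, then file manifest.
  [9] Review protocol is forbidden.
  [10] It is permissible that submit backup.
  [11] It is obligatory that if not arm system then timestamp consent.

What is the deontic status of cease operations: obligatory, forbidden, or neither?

Neither

Premise 1 is O(submit_backup → cease_operations), but O(submit_backup) is not derivable from the premises (the permission P(submit_backup) asserts only ¬O(¬submit_backup), not O(submit_backup)), so it does not yield O(cease_operations).
No premise or chain of K-axiom applications forces O(cease_operations), and none forces O(¬cease_operations). So cease_operations is neither obligatory nor forbidden under these norms.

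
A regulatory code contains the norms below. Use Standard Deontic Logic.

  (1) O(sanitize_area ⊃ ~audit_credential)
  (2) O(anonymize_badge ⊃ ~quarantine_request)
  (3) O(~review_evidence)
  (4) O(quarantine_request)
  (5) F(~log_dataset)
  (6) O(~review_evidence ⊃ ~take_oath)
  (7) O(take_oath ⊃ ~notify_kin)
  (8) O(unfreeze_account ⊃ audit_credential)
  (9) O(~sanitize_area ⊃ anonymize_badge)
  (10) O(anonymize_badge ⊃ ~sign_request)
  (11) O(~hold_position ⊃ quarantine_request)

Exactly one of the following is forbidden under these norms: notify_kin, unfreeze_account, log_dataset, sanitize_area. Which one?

Premise 4 states O(quarantine_request) outright.
Premise 2 is O(anonymize_badge ⊃ ~quarantine_request); contrapositively O(quarantine_request ⊃ ~anonymize_badge). Since O(quarantine_request) holds, K gives O(~anonymize_badge).
The contrapositive of premise 9 (O(~sanitize_area ⊃ anonymize_badge)) is O(~anonymize_badge ⊃ sanitize_area), and O(~anonymize_badge) is already established, so O(sanitize_area).
Applying K to premise 1 (O(sanitize_area ⊃ ~audit_credential)) and O(sanitize_area) yields O(~audit_credential).
The contrapositive of premise 8 (O(unfreeze_account ⊃ audit_credential)) is O(~audit_credential ⊃ ~unfreeze_account), and O(~audit_credential) is already established, so O(~unfreeze_account).
So O(~unfreeze_account) holds, i.e. unfreeze_account is forbidden. None of the other listed options is forbidden under the premises.

unfreeze_account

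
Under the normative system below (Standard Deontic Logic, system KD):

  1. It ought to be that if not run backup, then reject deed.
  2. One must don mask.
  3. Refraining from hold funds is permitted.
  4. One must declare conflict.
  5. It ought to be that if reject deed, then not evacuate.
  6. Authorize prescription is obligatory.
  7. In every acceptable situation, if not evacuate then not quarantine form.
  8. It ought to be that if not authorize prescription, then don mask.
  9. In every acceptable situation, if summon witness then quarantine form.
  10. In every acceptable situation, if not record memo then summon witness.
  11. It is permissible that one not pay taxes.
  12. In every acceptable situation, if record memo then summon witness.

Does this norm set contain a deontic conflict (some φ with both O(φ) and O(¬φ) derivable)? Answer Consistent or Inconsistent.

Premise 8 is O(¬authorize_prescription → don_mask); even if O(don_mask) held, inferring O(¬authorize_prescription) would be affirming the consequent — invalid.
So O(¬authorize_prescription) is not derivable, and the apparent clash with O(authorize_prescription) does not arise.
A world satisfying every obligation exists (e.g. authorize_prescription=true, declare_conflict=true, don_mask=true, evacuate=true, hold_funds=false, pay_taxes=false, quarantine_form=true, record_memo=false, reject_deed=false, run_backup=true, summon_witness=true); no atom is both obligatory and forbidden, so the set is consistent.

Consistent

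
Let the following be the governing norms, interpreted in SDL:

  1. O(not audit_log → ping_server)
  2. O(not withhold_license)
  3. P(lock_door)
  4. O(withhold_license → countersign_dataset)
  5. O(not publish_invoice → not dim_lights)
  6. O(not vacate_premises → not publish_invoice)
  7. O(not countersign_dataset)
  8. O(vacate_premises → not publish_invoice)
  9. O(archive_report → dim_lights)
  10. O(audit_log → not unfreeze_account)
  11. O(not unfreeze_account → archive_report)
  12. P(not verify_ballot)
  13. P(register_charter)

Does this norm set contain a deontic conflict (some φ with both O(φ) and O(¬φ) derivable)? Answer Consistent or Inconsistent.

Consistent

Premise 4 is O(withhold_license → countersign_dataset), but O(withhold_license) is not derivable from the premises, so it does not yield O(countersign_dataset).
So O(countersign_dataset) is not derivable, and the apparent clash with O(not countersign_dataset) does not arise.
A world satisfying every obligation exists (e.g. archive_report=false, audit_log=false, countersign_dataset=false, dim_lights=false, lock_door=false, ping_server=true, publish_invoice=false, register_charter=false, unfreeze_account=true, vacate_premises=false, verify_ballot=false, withhold_license=false); no atom is both obligatory and forbidden, so the set is consistent.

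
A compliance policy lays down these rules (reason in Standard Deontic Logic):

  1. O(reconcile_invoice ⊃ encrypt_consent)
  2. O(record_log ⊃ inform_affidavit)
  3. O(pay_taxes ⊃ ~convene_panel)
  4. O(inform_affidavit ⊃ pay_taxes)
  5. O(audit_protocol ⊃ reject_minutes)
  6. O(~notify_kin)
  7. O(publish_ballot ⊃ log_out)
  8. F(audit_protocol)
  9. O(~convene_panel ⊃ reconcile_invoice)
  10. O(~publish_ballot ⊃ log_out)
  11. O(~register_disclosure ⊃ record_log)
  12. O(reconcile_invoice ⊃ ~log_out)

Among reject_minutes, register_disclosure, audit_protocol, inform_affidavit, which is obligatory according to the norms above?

Premises 7 and 10 cover both cases: O(publish_ballot ⊃ log_out) and O(~publish_ballot ⊃ log_out). Since publish_ballot ∨ ~publish_ballot is a tautology, O(log_out) follows.
Premise 12 is O(reconcile_invoice ⊃ ~log_out); contrapositively O(log_out ⊃ ~reconcile_invoice). Since O(log_out) holds, K gives O(~reconcile_invoice).
Premise 9, O(~convene_panel ⊃ reconcile_invoice), contraposes to O(~reconcile_invoice ⊃ convene_panel); with O(~reconcile_invoice) we get O(convene_panel).
Premise 3 is O(pay_taxes ⊃ ~convene_panel); contrapositively O(convene_panel ⊃ ~pay_taxes). Since O(convene_panel) holds, K gives O(~pay_taxes).
The contrapositive of premise 4 (O(inform_affidavit ⊃ pay_taxes)) is O(~pay_taxes ⊃ ~inform_affidavit), and O(~pay_taxes) is already established, so O(~inform_affidavit).
The contrapositive of premise 2 (O(record_log ⊃ inform_affidavit)) is O(~inform_affidavit ⊃ ~record_log), and O(~inform_affidavit) is already established, so O(~record_log).
Premise 11, O(~register_disclosure ⊃ record_log), contraposes to O(~record_log ⊃ register_disclosure); with O(~record_log) we get O(register_disclosure).
So O(register_disclosure) holds — register_disclosure is obligatory. None of the other listed options is made obligatory by any chain of premises.

register_disclosure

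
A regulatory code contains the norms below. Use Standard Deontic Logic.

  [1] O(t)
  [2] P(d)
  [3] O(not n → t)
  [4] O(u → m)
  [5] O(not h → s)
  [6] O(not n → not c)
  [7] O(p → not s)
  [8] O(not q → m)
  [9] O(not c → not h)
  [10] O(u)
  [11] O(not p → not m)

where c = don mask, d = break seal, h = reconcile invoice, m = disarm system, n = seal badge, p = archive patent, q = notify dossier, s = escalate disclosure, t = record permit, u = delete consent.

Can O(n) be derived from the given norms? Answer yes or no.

Yes

From premise 10 we have O(u).
Applying K to premise 4 (O(u → m)) and O(u) yields O(m).
Premise 11, O(not p → not m), contraposes to O(m → p); with O(m) we get O(p).
Applying K to premise 7 (O(p → not s)) and O(p) yields O(not s).
Premise 5 is O(not h → s); contrapositively O(not s → h). Since O(not s) holds, K gives O(h).
Premise 9 is O(not c → not h); contrapositively O(h → c). Since O(h) holds, K gives O(c).
Premise 6, O(not n → not c), contraposes to O(c → n); with O(c) we get O(n).
Premises 1, 2, 3, 8 do not contribute to this derivation.
So O(n) follows.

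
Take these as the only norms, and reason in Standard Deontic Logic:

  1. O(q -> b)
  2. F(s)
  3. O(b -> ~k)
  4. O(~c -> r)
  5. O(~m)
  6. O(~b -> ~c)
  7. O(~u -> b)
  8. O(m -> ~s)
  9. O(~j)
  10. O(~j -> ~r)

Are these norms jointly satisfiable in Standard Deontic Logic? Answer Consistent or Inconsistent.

Premise 8 is O(m -> ~s); even if O(~s) held, inferring O(m) would be affirming the consequent — invalid.
So O(m) is not derivable, and the apparent clash with O(~m) does not arise.
A world satisfying every obligation exists (e.g. b=true, c=true, j=false, k=false, m=false, q=false, r=false, s=false, u=false); no atom is both obligatory and forbidden, so the set is consistent.

Consistent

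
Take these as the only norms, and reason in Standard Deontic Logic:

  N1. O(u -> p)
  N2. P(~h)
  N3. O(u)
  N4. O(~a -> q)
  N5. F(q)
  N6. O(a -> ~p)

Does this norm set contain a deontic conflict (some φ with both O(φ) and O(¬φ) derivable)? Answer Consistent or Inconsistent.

Inconsistent

Premise 3 states O(u) outright.
Applying K to premise 1 (O(u -> p)) and O(u) yields O(p).
Premise 6, O(a -> ~p), contraposes to O(p -> ~a); with O(p) we get O(~a).
Applying K to premise 4 (O(~a -> q)) and O(~a) yields O(q).
But premise 5, F(q), means O(~q).
We now have both O(q) and O(~q) — q is simultaneously obligatory and forbidden, violating the D-axiom.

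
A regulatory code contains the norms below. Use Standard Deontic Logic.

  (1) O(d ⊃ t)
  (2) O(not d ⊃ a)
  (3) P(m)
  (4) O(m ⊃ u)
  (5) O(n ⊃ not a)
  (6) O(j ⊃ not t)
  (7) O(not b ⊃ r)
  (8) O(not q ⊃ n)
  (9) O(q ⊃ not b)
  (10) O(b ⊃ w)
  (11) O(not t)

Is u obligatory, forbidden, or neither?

Premise 4 is O(m ⊃ u), but O(m) is not derivable from the premises (the permission P(m) asserts only not O(not m), not O(m)), so it does not yield O(u).
No premise or chain of K-axiom applications forces O(u), and none forces O(not u). So u is neither obligatory nor forbidden under these norms.

Neither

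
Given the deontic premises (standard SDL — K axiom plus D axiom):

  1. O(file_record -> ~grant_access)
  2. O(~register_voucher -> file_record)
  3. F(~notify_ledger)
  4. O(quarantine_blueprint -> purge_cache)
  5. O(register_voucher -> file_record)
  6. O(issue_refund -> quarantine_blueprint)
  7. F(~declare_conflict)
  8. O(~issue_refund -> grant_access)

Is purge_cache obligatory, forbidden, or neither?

Premises 2 and 5 are O(~register_voucher -> file_record) and O(register_voucher -> file_record); every ideal world satisfies ~register_voucher or register_voucher, so in either case file_record holds — hence O(file_record).
With premise 1, O(file_record -> ~grant_access), the K-axiom yields O(~grant_access).
The contrapositive of premise 8 (O(~issue_refund -> grant_access)) is O(~grant_access -> issue_refund), and O(~grant_access) is already established, so O(issue_refund).
With premise 6, O(issue_refund -> quarantine_blueprint), the K-axiom yields O(quarantine_blueprint).
With premise 4, O(quarantine_blueprint -> purge_cache), the K-axiom yields O(purge_cache).
Premises 3, 7 do not contribute to this derivation.
Hence purge_cache is obligatory.

Obligatory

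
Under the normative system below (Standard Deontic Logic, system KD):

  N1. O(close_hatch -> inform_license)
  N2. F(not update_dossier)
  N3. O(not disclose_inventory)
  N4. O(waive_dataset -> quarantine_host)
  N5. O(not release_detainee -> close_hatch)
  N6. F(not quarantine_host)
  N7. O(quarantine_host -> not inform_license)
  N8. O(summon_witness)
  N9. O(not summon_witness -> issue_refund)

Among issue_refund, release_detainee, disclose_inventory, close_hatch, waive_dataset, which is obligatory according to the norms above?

release_detainee

Premise 6 is F(not quarantine_host), i.e. O(quarantine_host).
With premise 7, O(quarantine_host -> not inform_license), the K-axiom yields O(not inform_license).
Premise 1, O(close_hatch -> inform_license), contraposes to O(not inform_license -> not close_hatch); with O(not inform_license) we get O(not close_hatch).
Premise 5 is O(not release_detainee -> close_hatch); contrapositively O(not close_hatch -> release_detainee). Since O(not close_hatch) holds, K gives O(release_detainee).
So O(release_detainee) holds — release_detainee is obligatory. None of the other listed options is made obligatory by any chain of premises.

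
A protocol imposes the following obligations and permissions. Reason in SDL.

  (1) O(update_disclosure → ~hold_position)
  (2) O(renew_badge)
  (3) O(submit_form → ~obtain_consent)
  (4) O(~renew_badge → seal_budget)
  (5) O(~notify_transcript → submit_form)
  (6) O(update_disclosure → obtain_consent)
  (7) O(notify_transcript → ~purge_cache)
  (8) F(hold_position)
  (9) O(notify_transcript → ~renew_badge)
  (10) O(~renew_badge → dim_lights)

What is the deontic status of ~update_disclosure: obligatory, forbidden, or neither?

Premise 2 gives O(renew_badge).
Premise 9, O(notify_transcript → ~renew_badge), contraposes to O(renew_badge → ~notify_transcript); with O(renew_badge) we get O(~notify_transcript).
Premise 5 is O(~notify_transcript → submit_form); since O(~notify_transcript), deontic closure gives O(submit_form).
Applying K to premise 3 (O(submit_form → ~obtain_consent)) and O(submit_form) yields O(~obtain_consent).
Premise 6 is O(update_disclosure → obtain_consent); contrapositively O(~obtain_consent → ~update_disclosure). Since O(~obtain_consent) holds, K gives O(~update_disclosure).
Premises 1, 4, 7, 8, 10 do not contribute to this derivation.
Hence ~update_disclosure is obligatory.

Obligatory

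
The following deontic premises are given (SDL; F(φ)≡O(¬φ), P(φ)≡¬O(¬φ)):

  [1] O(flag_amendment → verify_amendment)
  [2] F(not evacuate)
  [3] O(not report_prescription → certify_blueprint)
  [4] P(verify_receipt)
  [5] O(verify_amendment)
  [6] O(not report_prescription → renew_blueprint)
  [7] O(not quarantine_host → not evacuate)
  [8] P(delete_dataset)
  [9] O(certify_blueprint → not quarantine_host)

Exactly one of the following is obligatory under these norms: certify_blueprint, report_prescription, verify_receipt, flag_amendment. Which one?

report_prescription

F(not evacuate) at premise 2 means O(evacuate).
Premise 7 is O(not quarantine_host → not evacuate); contrapositively O(evacuate → quarantine_host). Since O(evacuate) holds, K gives O(quarantine_host).
Premise 9 is O(certify_blueprint → not quarantine_host); contrapositively O(quarantine_host → not certify_blueprint). Since O(quarantine_host) holds, K gives O(not certify_blueprint).
Premise 3 is O(not report_prescription → certify_blueprint); contrapositively O(not certify_blueprint → report_prescription). Since O(not certify_blueprint) holds, K gives O(report_prescription).
So O(report_prescription) holds — report_prescription is obligatory. None of the other listed options is made obligatory by any chain of premises.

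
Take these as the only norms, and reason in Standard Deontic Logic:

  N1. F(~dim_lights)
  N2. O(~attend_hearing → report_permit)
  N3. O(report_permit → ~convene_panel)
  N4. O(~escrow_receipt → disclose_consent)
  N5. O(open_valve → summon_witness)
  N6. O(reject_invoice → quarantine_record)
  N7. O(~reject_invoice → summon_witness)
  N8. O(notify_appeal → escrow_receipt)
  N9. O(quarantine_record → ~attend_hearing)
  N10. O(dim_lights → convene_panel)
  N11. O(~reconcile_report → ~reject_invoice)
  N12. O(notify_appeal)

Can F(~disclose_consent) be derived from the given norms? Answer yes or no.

No

Premise 4 is O(~escrow_receipt → disclose_consent), but O(~escrow_receipt) is not derivable from the premises, so it does not yield O(disclose_consent).
No other premise forces O(disclose_consent). An ideal world satisfying every premise can still have ~disclose_consent true, so F(~disclose_consent) is not derivable.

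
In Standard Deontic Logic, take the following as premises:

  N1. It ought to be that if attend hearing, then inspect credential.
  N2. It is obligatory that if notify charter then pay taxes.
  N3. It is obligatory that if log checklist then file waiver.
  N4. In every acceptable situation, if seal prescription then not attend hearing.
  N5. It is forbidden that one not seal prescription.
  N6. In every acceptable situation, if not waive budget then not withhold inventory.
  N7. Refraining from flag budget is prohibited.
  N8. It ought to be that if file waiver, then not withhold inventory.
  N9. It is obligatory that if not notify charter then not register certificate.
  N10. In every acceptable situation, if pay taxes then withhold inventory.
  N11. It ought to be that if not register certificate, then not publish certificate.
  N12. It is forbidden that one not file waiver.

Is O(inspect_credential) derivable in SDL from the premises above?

Premise 1 is O(attend_hearing → inspect_credential), but O(attend_hearing) is not derivable from the premises, so it does not yield O(inspect_credential).
No other premise forces O(inspect_credential). An ideal world satisfying every premise can still have inspect_credential false, so O(inspect_credential) is not derivable.

No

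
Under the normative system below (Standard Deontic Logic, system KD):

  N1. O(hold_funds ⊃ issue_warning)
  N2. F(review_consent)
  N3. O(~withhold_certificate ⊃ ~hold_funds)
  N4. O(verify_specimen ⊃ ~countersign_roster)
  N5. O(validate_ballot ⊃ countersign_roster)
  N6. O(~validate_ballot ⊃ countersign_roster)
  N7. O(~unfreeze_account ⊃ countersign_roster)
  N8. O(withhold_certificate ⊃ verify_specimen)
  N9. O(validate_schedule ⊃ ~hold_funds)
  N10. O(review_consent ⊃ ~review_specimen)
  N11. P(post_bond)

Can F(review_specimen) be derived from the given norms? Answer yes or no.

Premise 10 is O(review_consent ⊃ ~review_specimen), but O(review_consent) is not derivable from the premises, so it does not yield O(~review_specimen).
No other premise forces O(~review_specimen). An ideal world satisfying every premise can still have review_specimen true, so F(review_specimen) is not derivable.

No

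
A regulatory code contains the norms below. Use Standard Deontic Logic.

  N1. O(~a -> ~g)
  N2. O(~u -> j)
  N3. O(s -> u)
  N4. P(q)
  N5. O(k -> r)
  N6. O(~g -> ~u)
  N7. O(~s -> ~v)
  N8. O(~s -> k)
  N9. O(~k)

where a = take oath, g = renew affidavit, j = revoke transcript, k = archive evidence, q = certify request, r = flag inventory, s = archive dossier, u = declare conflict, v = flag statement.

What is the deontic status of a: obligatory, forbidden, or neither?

Premise 9 gives O(~k).
Premise 8 is O(~s -> k); contrapositively O(~k -> s). Since O(~k) holds, K gives O(s).
Applying K to premise 3 (O(s -> u)) and O(s) yields O(u).
Premise 6, O(~g -> ~u), contraposes to O(u -> g); with O(u) we get O(g).
The contrapositive of premise 1 (O(~a -> ~g)) is O(g -> a), and O(g) is already established, so O(a).
Premises 2, 4, 5, 7 do not contribute to this derivation.
Hence a is obligatory.

Obligatory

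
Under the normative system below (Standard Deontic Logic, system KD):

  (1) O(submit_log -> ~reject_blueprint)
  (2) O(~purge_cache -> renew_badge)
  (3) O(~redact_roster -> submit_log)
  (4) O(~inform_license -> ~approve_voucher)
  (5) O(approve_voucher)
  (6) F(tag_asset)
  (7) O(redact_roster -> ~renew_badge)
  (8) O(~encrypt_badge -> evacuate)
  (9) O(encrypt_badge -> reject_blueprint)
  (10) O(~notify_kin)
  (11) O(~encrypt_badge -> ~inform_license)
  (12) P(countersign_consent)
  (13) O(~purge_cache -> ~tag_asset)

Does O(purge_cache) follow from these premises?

From premise 5 we have O(approve_voucher).
The contrapositive of premise 4 (O(~inform_license -> ~approve_voucher)) is O(approve_voucher -> inform_license), and O(approve_voucher) is already established, so O(inform_license).
Premise 11 is O(~encrypt_badge -> ~inform_license); contrapositively O(inform_license -> encrypt_badge). Since O(inform_license) holds, K gives O(encrypt_badge).
Applying K to premise 9 (O(encrypt_badge -> reject_blueprint)) and O(encrypt_badge) yields O(reject_blueprint).
Premise 1, O(submit_log -> ~reject_blueprint), contraposes to O(reject_blueprint -> ~submit_log); with O(reject_blueprint) we get O(~submit_log).
Premise 3 is O(~redact_roster -> submit_log); contrapositively O(~submit_log -> redact_roster). Since O(~submit_log) holds, K gives O(redact_roster).
Premise 7 is O(redact_roster -> ~renew_badge); since O(redact_roster), deontic closure gives O(~renew_badge).
Premise 2, O(~purge_cache -> renew_badge), contraposes to O(~renew_badge -> purge_cache); with O(~renew_badge) we get O(purge_cache).
Premises 6, 8, 10, 12, 13 do not contribute to this derivation.
So O(purge_cache) follows.

Yes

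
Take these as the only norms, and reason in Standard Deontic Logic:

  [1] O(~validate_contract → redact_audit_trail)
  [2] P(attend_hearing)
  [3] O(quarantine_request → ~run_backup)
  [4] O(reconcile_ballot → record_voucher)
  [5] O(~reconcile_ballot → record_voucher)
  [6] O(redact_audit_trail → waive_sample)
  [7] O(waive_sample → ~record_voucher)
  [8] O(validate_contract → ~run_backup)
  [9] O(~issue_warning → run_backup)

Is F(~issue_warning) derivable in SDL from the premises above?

Yes

Premises 5 and 4 are O(~reconcile_ballot → record_voucher) and O(reconcile_ballot → record_voucher); every ideal world satisfies ~reconcile_ballot or reconcile_ballot, so in either case record_voucher holds — hence O(record_voucher).
Premise 7, O(waive_sample → ~record_voucher), contraposes to O(record_voucher → ~waive_sample); with O(record_voucher) we get O(~waive_sample).
Premise 6 is O(redact_audit_trail → waive_sample); contrapositively O(~waive_sample → ~redact_audit_trail). Since O(~waive_sample) holds, K gives O(~redact_audit_trail).
Premise 1, O(~validate_contract → redact_audit_trail), contraposes to O(~redact_audit_trail → validate_contract); with O(~redact_audit_trail) we get O(validate_contract).
From O(validate_contract) and premise 8, O(validate_contract → ~run_backup), we obtain O(~run_backup).
The contrapositive of premise 9 (O(~issue_warning → run_backup)) is O(~run_backup → issue_warning), and O(~run_backup) is already established, so O(issue_warning).
Premises 2, 3 do not contribute to this derivation.
So O(issue_warning) holds, i.e. F(~issue_warning). The claim follows.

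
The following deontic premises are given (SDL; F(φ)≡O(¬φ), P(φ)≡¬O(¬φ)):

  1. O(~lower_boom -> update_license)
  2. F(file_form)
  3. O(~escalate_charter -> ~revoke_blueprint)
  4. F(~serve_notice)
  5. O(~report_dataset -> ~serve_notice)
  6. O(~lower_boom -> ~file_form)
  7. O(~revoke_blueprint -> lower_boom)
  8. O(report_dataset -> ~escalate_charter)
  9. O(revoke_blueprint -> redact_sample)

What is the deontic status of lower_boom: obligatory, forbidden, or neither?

Obligatory

Premise 4, F(~serve_notice), is equivalent to O(serve_notice).
The contrapositive of premise 5 (O(~report_dataset -> ~serve_notice)) is O(serve_notice -> report_dataset), and O(serve_notice) is already established, so O(report_dataset).
Applying K to premise 8 (O(report_dataset -> ~escalate_charter)) and O(report_dataset) yields O(~escalate_charter).
Premise 3 is O(~escalate_charter -> ~revoke_blueprint); since O(~escalate_charter), deontic closure gives O(~revoke_blueprint).
Premise 7 is O(~revoke_blueprint -> lower_boom); since O(~revoke_blueprint), deontic closure gives O(lower_boom).
Premises 1, 2, 6, 9 do not contribute to this derivation.
Hence lower_boom is obligatory.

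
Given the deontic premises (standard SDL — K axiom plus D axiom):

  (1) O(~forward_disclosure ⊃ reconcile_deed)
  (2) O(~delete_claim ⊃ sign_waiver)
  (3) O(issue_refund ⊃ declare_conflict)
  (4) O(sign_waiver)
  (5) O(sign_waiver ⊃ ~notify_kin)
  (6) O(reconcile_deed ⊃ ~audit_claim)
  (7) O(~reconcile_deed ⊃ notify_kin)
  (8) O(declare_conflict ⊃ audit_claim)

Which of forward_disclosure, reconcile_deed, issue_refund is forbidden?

issue_refund

Premise 4 states O(sign_waiver) outright.
Premise 5 is O(sign_waiver ⊃ ~notify_kin); since O(sign_waiver), deontic closure gives O(~notify_kin).
Premise 7, O(~reconcile_deed ⊃ notify_kin), contraposes to O(~notify_kin ⊃ reconcile_deed); with O(~notify_kin) we get O(reconcile_deed).
Premise 6 is O(reconcile_deed ⊃ ~audit_claim); since O(reconcile_deed), deontic closure gives O(~audit_claim).
The contrapositive of premise 8 (O(declare_conflict ⊃ audit_claim)) is O(~audit_claim ⊃ ~declare_conflict), and O(~audit_claim) is already established, so O(~declare_conflict).
Premise 3, O(issue_refund ⊃ declare_conflict), contraposes to O(~declare_conflict ⊃ ~issue_refund); with O(~declare_conflict) we get O(~issue_refund).
So O(~issue_refund) holds, i.e. issue_refund is forbidden. None of the other listed options is forbidden under the premises.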